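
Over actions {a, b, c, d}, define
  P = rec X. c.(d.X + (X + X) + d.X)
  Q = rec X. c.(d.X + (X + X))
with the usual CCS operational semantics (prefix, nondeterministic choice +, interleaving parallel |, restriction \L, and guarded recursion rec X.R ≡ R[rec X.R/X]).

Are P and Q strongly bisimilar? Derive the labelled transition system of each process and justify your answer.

P's transition system — 2 states:
  u0 = rec X. c.(d.X + (X + X) + d.X) | -c-> u1
  u1 = d.(rec X. c.(d.X + (X + X) + d.X)) + ((rec X. c.(d.X + (X + X) + d.X)) + (rec X. c.(d.X + (X + X) + d.X))) + d.(rec X. c.(d.X + (X + X) + d.X)) | -c-> u1, -d-> u0
Q's transition system — 2 states:
  v0 = rec X. c.(d.X + (X + X)) | -c-> v1
  v1 = d.(rec X. c.(d.X + (X + X))) + ((rec X. c.(d.X + (X + X))) + (rec X. c.(d.X + (X + X)))) | -c-> v1, -d-> v0
Coarsest stable partition (strong bisimilarity classes):
  B0 = {u0, v0}
  B1 = {u1, v1}
u0 ∈ B0, v0 ∈ B0 → same block

P ~ Q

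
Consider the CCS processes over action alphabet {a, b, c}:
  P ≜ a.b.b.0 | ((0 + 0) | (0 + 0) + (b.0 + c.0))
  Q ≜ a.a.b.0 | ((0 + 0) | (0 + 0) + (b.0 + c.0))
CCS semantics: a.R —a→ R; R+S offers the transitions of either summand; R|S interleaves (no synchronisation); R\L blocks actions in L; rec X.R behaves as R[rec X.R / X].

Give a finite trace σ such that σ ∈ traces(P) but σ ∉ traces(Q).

Reachable graph of P (8 states):
  u0 = a.b.b.0 | ((0 + 0) | (0 + 0) + (b.0 + c.0)) has moves -a-> u1, -b-> u2, -c-> u2
  u1 = b.b.0 | ((0 + 0) | (0 + 0) + (b.0 + c.0)) has moves -b-> u3, -b-> u4, -c-> u4
  u2 = a.b.b.0 | 0 has moves -a-> u4
  u3 = b.0 | ((0 + 0) | (0 + 0) + (b.0 + c.0)) has moves -b-> u5, -b-> u6, -c-> u6
  u4 = b.b.0 | 0 has moves -b-> u6
  u5 = 0 | ((0 + 0) | (0 + 0) + (b.0 + c.0)) has moves -b-> u7, -c-> u7
  u6 = b.0 | 0 has moves -b-> u7
  u7 = 0 | 0 has moves deadlocked
Reachable graph of Q (8 states):
  v0 = a.a.b.0 | ((0 + 0) | (0 + 0) + (b.0 + c.0)) has moves -a-> v1, -b-> v2, -c-> v2
  v1 = a.b.0 | ((0 + 0) | (0 + 0) + (b.0 + c.0)) has moves -a-> v3, -b-> v4, -c-> v4
  v2 = a.a.b.0 | 0 has moves -a-> v4
  v3 = b.0 | ((0 + 0) | (0 + 0) + (b.0 + c.0)) has moves -b-> v5, -b-> v6, -c-> v6
  v4 = a.b.0 | 0 has moves -a-> v6
  v5 = 0 | ((0 + 0) | (0 + 0) + (b.0 + c.0)) has moves -b-> v7, -c-> v7
  v6 = b.0 | 0 has moves -b-> v7
  v7 = 0 | 0 has moves deadlocked
Run σ = ⟨abb⟩ on P: start {u0}
  after a @ step 1: {u1}
  after b @ step 2: {u3, u4}
  after b @ step 3: {u5, u6}
  ✓ P
Run σ = ⟨abb⟩ on Q: start {v0}
  after a @ step 1: {v1}
  after b @ step 2: {v4}
  after b @ step 3: ∅ (Q stuck)

abb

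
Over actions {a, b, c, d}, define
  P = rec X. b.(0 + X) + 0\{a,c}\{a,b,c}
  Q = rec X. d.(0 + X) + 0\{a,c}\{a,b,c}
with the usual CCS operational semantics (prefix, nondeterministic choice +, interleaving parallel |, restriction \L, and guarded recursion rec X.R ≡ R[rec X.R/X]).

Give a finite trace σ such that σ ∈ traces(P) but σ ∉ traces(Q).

b

P's transition system — 2 states:
  m0 = rec X. b.(0 + X) + 0\{a,c}\{a,b,c} :: ··b··> m1
  m1 = 0 + (rec X. b.(0 + X) + 0\{a,c}\{a,b,c}) :: ··b··> m1
Q's transition system — 2 states:
  n0 = rec X. d.(0 + X) + 0\{a,c}\{a,b,c} :: ··d··> n1
  n1 = 0 + (rec X. d.(0 + X) + 0\{a,c}\{a,b,c}) :: ··d··> n1
Run σ = ⟨b⟩ on P: start {m0}
  step 1 (b): {m1}
  — P admits the full trace.
Run σ = ⟨b⟩ on Q: start {n0}
  step 1 (b): no successor for Q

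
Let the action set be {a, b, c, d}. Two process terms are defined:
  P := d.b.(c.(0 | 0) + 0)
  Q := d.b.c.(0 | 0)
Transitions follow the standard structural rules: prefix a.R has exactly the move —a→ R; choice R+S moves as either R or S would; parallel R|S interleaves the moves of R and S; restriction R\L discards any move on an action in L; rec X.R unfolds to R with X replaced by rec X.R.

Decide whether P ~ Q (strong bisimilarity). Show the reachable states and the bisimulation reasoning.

LTS(P): 4 reachable states
  p0 = d.b.(c.(0 | 0) + 0) :: —d→ p1
  p1 = b.(c.(0 | 0) + 0) :: —b→ p2
  p2 = c.(0 | 0) + 0 :: —c→ p3
  p3 = 0 | 0 :: ·
LTS(Q): 4 reachable states
  q0 = d.b.c.(0 | 0) :: —d→ q1
  q1 = b.c.(0 | 0) :: —b→ q2
  q2 = c.(0 | 0) :: —c→ q3
  q3 = 0 | 0 :: ·
Bisimilarity quotient blocks:
  B0 = {p0, q0}
  B1 = {p1, q1}
  B2 = {p2, q2}
  B3 = {p3, q3}
p0 ∈ B0, q0 ∈ B0 → same block

bisimilar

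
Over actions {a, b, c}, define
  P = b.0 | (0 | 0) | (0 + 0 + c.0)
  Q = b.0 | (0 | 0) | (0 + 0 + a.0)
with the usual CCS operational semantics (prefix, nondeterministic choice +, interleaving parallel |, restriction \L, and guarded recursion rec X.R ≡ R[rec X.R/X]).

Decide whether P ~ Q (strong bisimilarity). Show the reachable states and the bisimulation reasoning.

P ≁ Q

P's transition system — 4 states:
  s0 = b.0 | (0 | 0) | (0 + 0 + c.0) ⊢ --b--▸ s1, --c--▸ s2
  s1 = 0 | (0 | 0) | (0 + 0 + c.0) ⊢ --c--▸ s3
  s2 = b.0 | (0 | 0) | 0 ⊢ --b--▸ s3
  s3 = 0 | (0 | 0) | 0 ⊢ (no moves)
Q's transition system — 4 states:
  t0 = b.0 | (0 | 0) | (0 + 0 + a.0) ⊢ --a--▸ t1, --b--▸ t2
  t1 = b.0 | (0 | 0) | 0 ⊢ --b--▸ t3
  t2 = 0 | (0 | 0) | (0 + 0 + a.0) ⊢ --a--▸ t3
  t3 = 0 | (0 | 0) | 0 ⊢ (no moves)
Coarsest stable partition (strong bisimilarity classes):
  B0 = {s0}
  B1 = {s2, t1}
  B2 = {s3, t3}
  B3 = {s1}
  B4 = {t0}
  B5 = {t2}
s0 ∈ B0, t0 ∈ B4 → different blocks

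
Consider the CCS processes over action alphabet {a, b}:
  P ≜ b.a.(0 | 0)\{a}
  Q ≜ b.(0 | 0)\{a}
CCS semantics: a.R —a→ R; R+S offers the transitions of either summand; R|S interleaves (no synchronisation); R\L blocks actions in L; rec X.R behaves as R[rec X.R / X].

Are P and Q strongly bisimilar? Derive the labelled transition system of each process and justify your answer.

P's transition system — 3 states:
  u0 = b.a.(0 | 0)\{a} ⊢ --b--▸ u1
  u1 = a.(0 | 0)\{a} ⊢ --a--▸ u2
  u2 = (0 | 0)\{a} ⊢ ∅
Q's transition system — 2 states:
  v0 = b.(0 | 0)\{a} ⊢ --b--▸ v1
  v1 = (0 | 0)\{a} ⊢ ∅
Bisimilarity quotient blocks:
  B0 = {u0}
  B1 = {u1}
  B2 = {u2, v1}
  B3 = {v0}
u0 ∈ B0, v0 ∈ B3 → different blocks

not bisimilar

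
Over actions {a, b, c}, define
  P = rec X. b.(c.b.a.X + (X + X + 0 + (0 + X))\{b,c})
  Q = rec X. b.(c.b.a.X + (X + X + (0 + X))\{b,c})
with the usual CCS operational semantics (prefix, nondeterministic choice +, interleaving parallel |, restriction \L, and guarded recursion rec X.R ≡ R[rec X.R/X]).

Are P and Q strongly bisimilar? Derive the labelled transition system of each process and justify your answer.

YES

P's transition system — 4 states:
  u0 = rec X. b.(c.b.a.X + (X + X + 0 + (0 + X))\{b,c}) ⊢ -b-> u1
  u1 = c.b.a.(rec X. b.(c.b.a.X + (X + X + 0 + (0 + X))\{b,c})) + ((rec X. b.(c.b.a.X + (X + X + 0 + (0 + X))\{b,c})) + (rec X. b.(c.b.a.X + (X + X + 0 + (0 + X))\{b,c})) + 0 + (0 + (rec X. b.(c.b.a.X + (X + X + 0 + (0 + X))\{b,c}))))\{b,c} ⊢ -c-> u2
  u2 = b.a.(rec X. b.(c.b.a.X + (X + X + 0 + (0 + X))\{b,c})) ⊢ -b-> u3
  u3 = a.(rec X. b.(c.b.a.X + (X + X + 0 + (0 + X))\{b,c})) ⊢ -a-> u0
Q's transition system — 4 states:
  v0 = rec X. b.(c.b.a.X + (X + X + (0 + X))\{b,c}) ⊢ -b-> v1
  v1 = c.b.a.(rec X. b.(c.b.a.X + (X + X + (0 + X))\{b,c})) + ((rec X. b.(c.b.a.X + (X + X + (0 + X))\{b,c})) + (rec X. b.(c.b.a.X + (X + X + (0 + X))\{b,c})) + (0 + (rec X. b.(c.b.a.X + (X + X + (0 + X))\{b,c}))))\{b,c} ⊢ -c-> v2
  v2 = b.a.(rec X. b.(c.b.a.X + (X + X + (0 + X))\{b,c})) ⊢ -b-> v3
  v3 = a.(rec X. b.(c.b.a.X + (X + X + (0 + X))\{b,c})) ⊢ -a-> v0
Partition-refinement fixed point:
  B0 = {u0, v0}
  B1 = {u1, v1}
  B2 = {u2, v2}
  B3 = {u3, v3}
u0 ∈ B0, v0 ∈ B0 → same block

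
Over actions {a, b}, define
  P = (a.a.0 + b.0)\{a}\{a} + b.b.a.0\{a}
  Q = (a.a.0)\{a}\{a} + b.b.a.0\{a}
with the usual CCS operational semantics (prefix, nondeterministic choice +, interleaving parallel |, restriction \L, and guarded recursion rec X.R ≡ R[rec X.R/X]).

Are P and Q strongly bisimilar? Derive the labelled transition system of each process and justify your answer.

Reachable graph of P (5 states):
  p0 = (a.a.0 + b.0)\{a}\{a} + b.b.a.0\{a} ⊢ ··b··> p1, ··b··> p2
  p1 = 0\{a}\{a} ⊢ ∅
  p2 = b.a.0\{a} ⊢ ··b··> p3
  p3 = a.0\{a} ⊢ ··a··> p4
  p4 = 0\{a} ⊢ ∅
Reachable graph of Q (4 states):
  q0 = (a.a.0)\{a}\{a} + b.b.a.0\{a} ⊢ ··b··> q1
  q1 = b.a.0\{a} ⊢ ··b··> q2
  q2 = a.0\{a} ⊢ ··a··> q3
  q3 = 0\{a} ⊢ ∅
Bisimilarity quotient blocks:
  B0 = {p0}
  B1 = {p1, p4, q3}
  B2 = {p2, q1}
  B3 = {p3, q2}
  B4 = {q0}
p0 ∈ B0, q0 ∈ B4 → different blocks

not bisimilar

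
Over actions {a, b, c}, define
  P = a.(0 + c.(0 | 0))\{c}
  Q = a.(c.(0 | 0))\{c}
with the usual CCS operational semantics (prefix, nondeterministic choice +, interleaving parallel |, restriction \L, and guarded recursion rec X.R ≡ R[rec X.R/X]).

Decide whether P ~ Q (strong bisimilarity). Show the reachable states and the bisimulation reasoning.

P's transition system — 2 states:
  s0 = a.(0 + c.(0 | 0))\{c} | ··a··> s1
  s1 = (0 + c.(0 | 0))\{c} | ∅
Q's transition system — 2 states:
  t0 = a.(c.(0 | 0))\{c} | ··a··> t1
  t1 = (c.(0 | 0))\{c} | ∅
Partition-refinement fixed point:
  B0 = {s0, t0}
  B1 = {s1, t1}
s0 ∈ B0, t0 ∈ B0 → same block

bisimilar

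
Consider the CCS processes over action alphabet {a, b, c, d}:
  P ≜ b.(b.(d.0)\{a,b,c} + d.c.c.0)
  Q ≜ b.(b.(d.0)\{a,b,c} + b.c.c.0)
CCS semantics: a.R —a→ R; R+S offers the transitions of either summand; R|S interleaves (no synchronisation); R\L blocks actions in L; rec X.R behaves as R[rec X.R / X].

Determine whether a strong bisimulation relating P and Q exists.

not bisimilar

Reachable graph of P (7 states):
  s0 = b.(b.(d.0)\{a,b,c} + d.c.c.0) → -b-> s1
  s1 = b.(d.0)\{a,b,c} + d.c.c.0 → -b-> s2, -d-> s3
  s2 = (d.0)\{a,b,c} → -d-> s4
  s3 = c.c.0 → -c-> s5
  s4 = 0\{a,b,c} → (no moves)
  s5 = c.0 → -c-> s6
  s6 = 0 → (no moves)
Reachable graph of Q (7 states):
  t0 = b.(b.(d.0)\{a,b,c} + b.c.c.0) → -b-> t1
  t1 = b.(d.0)\{a,b,c} + b.c.c.0 → -b-> t2, -b-> t3
  t2 = (d.0)\{a,b,c} → -d-> t4
  t3 = c.c.0 → -c-> t5
  t4 = 0\{a,b,c} → (no moves)
  t5 = c.0 → -c-> t6
  t6 = 0 → (no moves)
Coarsest stable partition (strong bisimilarity classes):
  B0 = {s0}
  B1 = {s1}
  B2 = {s2, t2}
  B3 = {s4, s6, t4, t6}
  B4 = {s3, t3}
  B5 = {s5, t5}
  B6 = {t0}
  B7 = {t1}
s0 ∈ B0, t0 ∈ B6 → different blocks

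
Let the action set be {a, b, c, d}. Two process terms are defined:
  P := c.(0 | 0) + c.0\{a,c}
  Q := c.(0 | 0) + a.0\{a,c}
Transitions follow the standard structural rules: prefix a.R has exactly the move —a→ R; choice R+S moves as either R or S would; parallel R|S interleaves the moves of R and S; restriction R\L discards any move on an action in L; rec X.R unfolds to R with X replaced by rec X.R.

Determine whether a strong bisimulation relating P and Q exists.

not bisimilar

Reachable graph of P (3 states):
  m0 = c.(0 | 0) + c.0\{a,c} | —c→ m1, —c→ m2
  m1 = 0 | 0 | (no moves)
  m2 = 0\{a,c} | (no moves)
Reachable graph of Q (3 states):
  n0 = c.(0 | 0) + a.0\{a,c} | —a→ n1, —c→ n2
  n1 = 0\{a,c} | (no moves)
  n2 = 0 | 0 | (no moves)
Partition-refinement fixed point:
  B0 = {m0}
  B1 = {m1, m2, n1, n2}
  B2 = {n0}
m0 ∈ B0, n0 ∈ B2 → different blocks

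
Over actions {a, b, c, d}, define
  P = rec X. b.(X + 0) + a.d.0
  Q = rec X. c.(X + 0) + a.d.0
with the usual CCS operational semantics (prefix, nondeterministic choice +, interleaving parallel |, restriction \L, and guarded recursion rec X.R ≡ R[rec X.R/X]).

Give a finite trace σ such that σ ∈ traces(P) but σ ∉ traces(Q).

LTS(P): 4 reachable states
  s0 = rec X. b.(X + 0) + a.d.0 has moves --a--▸ s1, --b--▸ s2
  s1 = d.0 has moves --d--▸ s3
  s2 = (rec X. b.(X + 0) + a.d.0) + 0 has moves --a--▸ s1, --b--▸ s2
  s3 = 0 has moves stopped
LTS(Q): 4 reachable states
  t0 = rec X. c.(X + 0) + a.d.0 has moves --a--▸ t1, --c--▸ t2
  t1 = d.0 has moves --d--▸ t3
  t2 = (rec X. c.(X + 0) + a.d.0) + 0 has moves --a--▸ t1, --c--▸ t2
  t3 = 0 has moves stopped
Trace ⟨b⟩ through P, begin at {s0}:
  [1] b ⇒ {s2}
  — P admits the full trace.
Trace ⟨b⟩ through Q, begin at {t0}:
  [1] b ⇒ ∅  — Q cannot continue

b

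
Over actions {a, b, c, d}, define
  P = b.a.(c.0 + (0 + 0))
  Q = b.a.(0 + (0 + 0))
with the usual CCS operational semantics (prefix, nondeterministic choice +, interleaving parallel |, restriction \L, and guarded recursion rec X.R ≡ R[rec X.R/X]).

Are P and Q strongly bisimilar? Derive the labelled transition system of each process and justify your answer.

LTS(P): 4 reachable states
  p0 = b.a.(c.0 + (0 + 0)) → ··b··> p1
  p1 = a.(c.0 + (0 + 0)) → ··a··> p2
  p2 = c.0 + (0 + 0) → ··c··> p3
  p3 = 0 → stopped
LTS(Q): 3 reachable states
  q0 = b.a.(0 + (0 + 0)) → ··b··> q1
  q1 = a.(0 + (0 + 0)) → ··a··> q2
  q2 = 0 + (0 + 0) → stopped
Coarsest stable partition (strong bisimilarity classes):
  B0 = {p0}
  B1 = {p1}
  B2 = {p2}
  B3 = {p3, q2}
  B4 = {q0}
  B5 = {q1}
p0 ∈ B0, q0 ∈ B4 → different blocks

P ≁ Q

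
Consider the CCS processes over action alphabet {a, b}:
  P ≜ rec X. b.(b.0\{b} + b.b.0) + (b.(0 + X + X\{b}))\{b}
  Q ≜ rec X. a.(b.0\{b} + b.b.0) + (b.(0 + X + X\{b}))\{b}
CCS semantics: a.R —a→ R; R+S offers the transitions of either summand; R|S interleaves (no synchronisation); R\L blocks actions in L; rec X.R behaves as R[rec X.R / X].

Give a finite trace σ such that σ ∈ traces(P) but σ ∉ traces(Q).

b

LTS(P): 5 reachable states
  u0 = rec X. b.(b.0\{b} + b.b.0) + (b.(0 + X + X\{b}))\{b} :: —b→ u1
  u1 = b.0\{b} + b.b.0 :: —b→ u2, —b→ u3
  u2 = 0\{b} :: deadlocked
  u3 = b.0 :: —b→ u4
  u4 = 0 :: deadlocked
LTS(Q): 5 reachable states
  v0 = rec X. a.(b.0\{b} + b.b.0) + (b.(0 + X + X\{b}))\{b} :: —a→ v1
  v1 = b.0\{b} + b.b.0 :: —b→ v2, —b→ v3
  v2 = 0\{b} :: deadlocked
  v3 = b.0 :: —b→ v4
  v4 = 0 :: deadlocked
Run σ = ⟨b⟩ on P: start {u0}
  [1] b ⇒ {u1}
  ✓ P
Run σ = ⟨b⟩ on Q: start {v0}
  [1] b ⇒ no successor for Q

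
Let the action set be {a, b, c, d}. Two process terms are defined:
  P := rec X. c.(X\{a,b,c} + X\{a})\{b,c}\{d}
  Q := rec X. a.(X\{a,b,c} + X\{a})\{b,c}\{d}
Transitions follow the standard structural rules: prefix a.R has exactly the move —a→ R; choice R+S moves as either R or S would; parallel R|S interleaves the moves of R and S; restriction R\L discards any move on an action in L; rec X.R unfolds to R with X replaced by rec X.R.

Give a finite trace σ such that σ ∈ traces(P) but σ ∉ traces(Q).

c

Reachable graph of P (2 states):
  m0 = rec X. c.(X\{a,b,c} + X\{a})\{b,c}\{d} ⊢ ··c··> m1
  m1 = ((rec X. c.(X\{a,b,c} + X\{a})\{b,c}\{d})\{a,b,c} + (rec X. c.(X\{a,b,c} + X\{a})\{b,c}\{d})\{a})\{b,c}\{d} ⊢ ∅
Reachable graph of Q (2 states):
  n0 = rec X. a.(X\{a,b,c} + X\{a})\{b,c}\{d} ⊢ ··a··> n1
  n1 = ((rec X. a.(X\{a,b,c} + X\{a})\{b,c}\{d})\{a,b,c} + (rec X. a.(X\{a,b,c} + X\{a})\{b,c}\{d})\{a})\{b,c}\{d} ⊢ ∅
Executing c from P (initial set {m0}):
  [1] c ⇒ {m1}
  P completes σ.
Executing c from Q (initial set {n0}):
  [1] c ⇒ ∅ (Q stuck)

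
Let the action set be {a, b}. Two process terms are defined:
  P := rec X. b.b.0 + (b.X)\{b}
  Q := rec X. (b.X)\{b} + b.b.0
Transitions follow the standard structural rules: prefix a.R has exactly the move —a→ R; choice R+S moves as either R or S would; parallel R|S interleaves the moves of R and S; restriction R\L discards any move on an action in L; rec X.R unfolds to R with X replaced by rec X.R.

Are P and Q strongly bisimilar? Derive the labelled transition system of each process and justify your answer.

P ~ Q

Reachable graph of P (3 states):
  u0 = rec X. b.b.0 + (b.X)\{b} ⊢ -b-> u1
  u1 = b.0 ⊢ -b-> u2
  u2 = 0 ⊢ (no moves)
Reachable graph of Q (3 states):
  v0 = rec X. (b.X)\{b} + b.b.0 ⊢ -b-> v1
  v1 = b.0 ⊢ -b-> v2
  v2 = 0 ⊢ (no moves)
Bisimilarity quotient blocks:
  B0 = {u0, v0}
  B1 = {u1, v1}
  B2 = {u2, v2}
u0 ∈ B0, v0 ∈ B0 → same block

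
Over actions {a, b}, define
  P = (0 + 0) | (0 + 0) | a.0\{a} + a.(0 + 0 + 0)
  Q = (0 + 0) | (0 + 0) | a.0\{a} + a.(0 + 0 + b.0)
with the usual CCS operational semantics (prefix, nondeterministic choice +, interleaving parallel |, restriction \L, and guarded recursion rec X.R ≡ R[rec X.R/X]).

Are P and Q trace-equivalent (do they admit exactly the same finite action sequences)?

Reachable graph of P (3 states):
  p0 = (0 + 0) | (0 + 0) | a.0\{a} + a.(0 + 0 + 0) | ··a··> p1, ··a··> p2
  p1 = (0 + 0) | (0 + 0) | 0\{a} | deadlocked
  p2 = 0 + 0 + 0 | deadlocked
Reachable graph of Q (4 states):
  q0 = (0 + 0) | (0 + 0) | a.0\{a} + a.(0 + 0 + b.0) | ··a··> q1, ··a··> q2
  q1 = (0 + 0) | (0 + 0) | 0\{a} | deadlocked
  q2 = 0 + 0 + b.0 | ··b··> q3
  q3 = 0 | deadlocked
Executing ab from Q (initial set {q0}):
  [1] a ⇒ {q1, q2}
  [2] b ⇒ {q3}
  — Q admits the full trace.
Executing ab from P (initial set {p0}):
  [1] a ⇒ {p1, p2}
  [2] b ⇒ ∅  — P cannot continue

NO — witness ⟨ab⟩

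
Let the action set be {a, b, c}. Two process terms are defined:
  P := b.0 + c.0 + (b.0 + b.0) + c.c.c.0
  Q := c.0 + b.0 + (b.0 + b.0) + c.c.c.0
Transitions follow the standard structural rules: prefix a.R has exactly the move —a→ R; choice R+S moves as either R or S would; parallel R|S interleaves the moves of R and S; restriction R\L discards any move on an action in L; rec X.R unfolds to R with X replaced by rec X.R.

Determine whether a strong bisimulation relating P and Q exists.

Reachable graph of P (4 states):
  u0 = b.0 + c.0 + (b.0 + b.0) + c.c.c.0 | =b=> u1, =c=> u1, =c=> u2
  u1 = 0 | deadlocked
  u2 = c.c.0 | =c=> u3
  u3 = c.0 | =c=> u1
Reachable graph of Q (4 states):
  v0 = c.0 + b.0 + (b.0 + b.0) + c.c.c.0 | =b=> v1, =c=> v1, =c=> v2
  v1 = 0 | deadlocked
  v2 = c.c.0 | =c=> v3
  v3 = c.0 | =c=> v1
Partition-refinement fixed point:
  B0 = {u0, v0}
  B1 = {u2, v2}
  B2 = {u3, v3}
  B3 = {u1, v1}
u0 ∈ B0, v0 ∈ B0 → same block

YES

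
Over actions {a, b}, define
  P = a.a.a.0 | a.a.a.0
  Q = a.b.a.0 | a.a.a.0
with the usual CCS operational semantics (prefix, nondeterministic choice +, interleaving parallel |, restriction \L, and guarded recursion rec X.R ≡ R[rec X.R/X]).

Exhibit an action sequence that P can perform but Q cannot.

aaaaa

LTS(P): 16 reachable states
  u0 = a.a.a.0 | a.a.a.0 | =a=> u1, =a=> u2
  u1 = a.a.0 | a.a.a.0 | =a=> u3, =a=> u4
  u2 = a.a.a.0 | a.a.0 | =a=> u4, =a=> u5
  u3 = a.0 | a.a.a.0 | =a=> u6, =a=> u7
  u4 = a.a.0 | a.a.0 | =a=> u7, =a=> u8
  u5 = a.a.a.0 | a.0 | =a=> u8, =a=> u9
  u6 = 0 | a.a.a.0 | =a=> u10
  u7 = a.0 | a.a.0 | =a=> u10, =a=> u11
  u8 = a.a.0 | a.0 | =a=> u11, =a=> u12
  u9 = a.a.a.0 | 0 | =a=> u12
  u10 = 0 | a.a.0 | =a=> u13
  u11 = a.0 | a.0 | =a=> u13, =a=> u14
  u12 = a.a.0 | 0 | =a=> u14
  u13 = 0 | a.0 | =a=> u15
  u14 = a.0 | 0 | =a=> u15
  u15 = 0 | 0 | deadlocked
LTS(Q): 16 reachable states
  v0 = a.b.a.0 | a.a.a.0 | =a=> v1, =a=> v2
  v1 = a.b.a.0 | a.a.0 | =a=> v3, =a=> v4
  v2 = b.a.0 | a.a.a.0 | =a=> v4, =b=> v5
  v3 = a.b.a.0 | a.0 | =a=> v6, =a=> v7
  v4 = b.a.0 | a.a.0 | =a=> v7, =b=> v8
  v5 = a.0 | a.a.a.0 | =a=> v8, =a=> v9
  v6 = a.b.a.0 | 0 | =a=> v10
  v7 = b.a.0 | a.0 | =a=> v10, =b=> v11
  v8 = a.0 | a.a.0 | =a=> v11, =a=> v12
  v9 = 0 | a.a.a.0 | =a=> v12
  v10 = b.a.0 | 0 | =b=> v13
  v11 = a.0 | a.0 | =a=> v13, =a=> v14
  v12 = 0 | a.a.0 | =a=> v14
  v13 = a.0 | 0 | =a=> v15
  v14 = 0 | a.0 | =a=> v15
  v15 = 0 | 0 | deadlocked
Trace ⟨aaaaa⟩ through P, begin at {u0}:
  [1] a ⇒ {u1, u2}
  [2] a ⇒ {u3, u4, u5}
  [3] a ⇒ {u6, u7, u8, u9}
  [4] a ⇒ {u10, u11, u12}
  [5] a ⇒ {u13, u14}
  ✓ P
Trace ⟨aaaaa⟩ through Q, begin at {v0}:
  [1] a ⇒ {v1, v2}
  [2] a ⇒ {v3, v4}
  [3] a ⇒ {v6, v7}
  [4] a ⇒ {v10}
  [5] a ⇒ ∅  — Q cannot continue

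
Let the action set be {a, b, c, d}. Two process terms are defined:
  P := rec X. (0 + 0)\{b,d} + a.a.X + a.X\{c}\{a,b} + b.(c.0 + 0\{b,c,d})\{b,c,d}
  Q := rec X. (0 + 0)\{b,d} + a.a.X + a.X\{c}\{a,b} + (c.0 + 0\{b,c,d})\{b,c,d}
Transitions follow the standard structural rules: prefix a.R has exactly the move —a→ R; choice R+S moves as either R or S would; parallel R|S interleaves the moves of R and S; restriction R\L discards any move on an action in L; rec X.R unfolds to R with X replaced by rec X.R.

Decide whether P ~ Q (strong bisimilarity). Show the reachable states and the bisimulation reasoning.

P ≁ Q

Reachable graph of P (4 states):
  u0 = rec X. (0 + 0)\{b,d} + a.a.X + a.X\{c}\{a,b} + b.(c.0 + 0\{b,c,d})\{b,c,d} :: —a→ u1, —a→ u2, —b→ u3
  u1 = (rec X. (0 + 0)\{b,d} + a.a.X + a.X\{c}\{a,b} + b.(c.0 + 0\{b,c,d})\{b,c,d})\{c}\{a,b} :: (no moves)
  u2 = a.(rec X. (0 + 0)\{b,d} + a.a.X + a.X\{c}\{a,b} + b.(c.0 + 0\{b,c,d})\{b,c,d}) :: —a→ u0
  u3 = (c.0 + 0\{b,c,d})\{b,c,d} :: (no moves)
Reachable graph of Q (3 states):
  v0 = rec X. (0 + 0)\{b,d} + a.a.X + a.X\{c}\{a,b} + (c.0 + 0\{b,c,d})\{b,c,d} :: —a→ v1, —a→ v2
  v1 = (rec X. (0 + 0)\{b,d} + a.a.X + a.X\{c}\{a,b} + (c.0 + 0\{b,c,d})\{b,c,d})\{c}\{a,b} :: (no moves)
  v2 = a.(rec X. (0 + 0)\{b,d} + a.a.X + a.X\{c}\{a,b} + (c.0 + 0\{b,c,d})\{b,c,d}) :: —a→ v0
Bisimilarity quotient blocks:
  B0 = {u0}
  B1 = {u2}
  B2 = {u1, u3, v1}
  B3 = {v0}
  B4 = {v2}
u0 ∈ B0, v0 ∈ B3 → different blocks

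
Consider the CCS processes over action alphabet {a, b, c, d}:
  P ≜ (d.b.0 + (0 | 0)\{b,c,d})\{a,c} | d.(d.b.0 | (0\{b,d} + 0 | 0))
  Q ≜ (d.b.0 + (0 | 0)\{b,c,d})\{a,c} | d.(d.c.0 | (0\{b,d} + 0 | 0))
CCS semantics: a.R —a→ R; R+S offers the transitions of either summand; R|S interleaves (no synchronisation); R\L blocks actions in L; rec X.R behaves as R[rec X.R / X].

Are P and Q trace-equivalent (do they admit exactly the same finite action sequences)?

P's transition system — 12 states:
  m0 = (d.b.0 + (0 | 0)\{b,c,d})\{a,c} | d.(d.b.0 | (0\{b,d} + 0 | 0)) ⊢ --d--▸ m1, --d--▸ m2
  m1 = (b.0)\{a,c} | d.(d.b.0 | (0\{b,d} + 0 | 0)) ⊢ --b--▸ m3, --d--▸ m4
  m2 = (d.b.0 + (0 | 0)\{b,c,d})\{a,c} | (d.b.0 | (0\{b,d} + 0 | 0)) ⊢ --d--▸ m4, --d--▸ m5
  m3 = 0\{a,c} | d.(d.b.0 | (0\{b,d} + 0 | 0)) ⊢ --d--▸ m6
  m4 = (b.0)\{a,c} | (d.b.0 | (0\{b,d} + 0 | 0)) ⊢ --b--▸ m6, --d--▸ m7
  m5 = (d.b.0 + (0 | 0)\{b,c,d})\{a,c} | (b.0 | (0\{b,d} + 0 | 0)) ⊢ --b--▸ m8, --d--▸ m7
  m6 = 0\{a,c} | (d.b.0 | (0\{b,d} + 0 | 0)) ⊢ --d--▸ m9
  m7 = (b.0)\{a,c} | (b.0 | (0\{b,d} + 0 | 0)) ⊢ --b--▸ m10, --b--▸ m9
  m8 = (d.b.0 + (0 | 0)\{b,c,d})\{a,c} | (0 | (0\{b,d} + 0 | 0)) ⊢ --d--▸ m10
  m9 = 0\{a,c} | (b.0 | (0\{b,d} + 0 | 0)) ⊢ --b--▸ m11
  m10 = (b.0)\{a,c} | (0 | (0\{b,d} + 0 | 0)) ⊢ --b--▸ m11
  m11 = 0\{a,c} | (0 | (0\{b,d} + 0 | 0)) ⊢ (no moves)
Q's transition system — 12 states:
  n0 = (d.b.0 + (0 | 0)\{b,c,d})\{a,c} | d.(d.c.0 | (0\{b,d} + 0 | 0)) ⊢ --d--▸ n1, --d--▸ n2
  n1 = (b.0)\{a,c} | d.(d.c.0 | (0\{b,d} + 0 | 0)) ⊢ --b--▸ n3, --d--▸ n4
  n2 = (d.b.0 + (0 | 0)\{b,c,d})\{a,c} | (d.c.0 | (0\{b,d} + 0 | 0)) ⊢ --d--▸ n4, --d--▸ n5
  n3 = 0\{a,c} | d.(d.c.0 | (0\{b,d} + 0 | 0)) ⊢ --d--▸ n6
  n4 = (b.0)\{a,c} | (d.c.0 | (0\{b,d} + 0 | 0)) ⊢ --b--▸ n6, --d--▸ n7
  n5 = (d.b.0 + (0 | 0)\{b,c,d})\{a,c} | (c.0 | (0\{b,d} + 0 | 0)) ⊢ --c--▸ n8, --d--▸ n7
  n6 = 0\{a,c} | (d.c.0 | (0\{b,d} + 0 | 0)) ⊢ --d--▸ n9
  n7 = (b.0)\{a,c} | (c.0 | (0\{b,d} + 0 | 0)) ⊢ --b--▸ n9, --c--▸ n10
  n8 = (d.b.0 + (0 | 0)\{b,c,d})\{a,c} | (0 | (0\{b,d} + 0 | 0)) ⊢ --d--▸ n10
  n9 = 0\{a,c} | (c.0 | (0\{b,d} + 0 | 0)) ⊢ --c--▸ n11
  n10 = (b.0)\{a,c} | (0 | (0\{b,d} + 0 | 0)) ⊢ --b--▸ n11
  n11 = 0\{a,c} | (0 | (0\{b,d} + 0 | 0)) ⊢ (no moves)
Run σ = ⟨ddbdb⟩ on P: start {m0}
  step 1 (d): {m1, m2}
  step 2 (d): {m4, m5}
  step 3 (b): {m6, m8}
  step 4 (d): {m10, m9}
  step 5 (b): {m11}
  ✓ P
Run σ = ⟨ddbdb⟩ on Q: start {n0}
  step 1 (d): {n1, n2}
  step 2 (d): {n4, n5}
  step 3 (b): {n6}
  step 4 (d): {n9}
  step 5 (b): no successor for Q

traces(P) ≠ traces(Q) — witness ⟨ddbdb⟩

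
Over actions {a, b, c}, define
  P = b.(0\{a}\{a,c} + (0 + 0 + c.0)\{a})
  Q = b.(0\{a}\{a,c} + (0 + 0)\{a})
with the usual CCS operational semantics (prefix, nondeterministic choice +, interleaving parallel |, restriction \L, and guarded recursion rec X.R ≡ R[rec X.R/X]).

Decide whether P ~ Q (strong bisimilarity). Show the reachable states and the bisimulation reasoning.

LTS(P): 3 reachable states
  u0 = b.(0\{a}\{a,c} + (0 + 0 + c.0)\{a}) has moves -b-> u1
  u1 = 0\{a}\{a,c} + (0 + 0 + c.0)\{a} has moves -c-> u2
  u2 = 0\{a} has moves ·
LTS(Q): 2 reachable states
  v0 = b.(0\{a}\{a,c} + (0 + 0)\{a}) has moves -b-> v1
  v1 = 0\{a}\{a,c} + (0 + 0)\{a} has moves ·
Partition-refinement fixed point:
  B0 = {u0}
  B1 = {u1}
  B2 = {u2, v1}
  B3 = {v0}
u0 ∈ B0, v0 ∈ B3 → different blocks

P ≁ Q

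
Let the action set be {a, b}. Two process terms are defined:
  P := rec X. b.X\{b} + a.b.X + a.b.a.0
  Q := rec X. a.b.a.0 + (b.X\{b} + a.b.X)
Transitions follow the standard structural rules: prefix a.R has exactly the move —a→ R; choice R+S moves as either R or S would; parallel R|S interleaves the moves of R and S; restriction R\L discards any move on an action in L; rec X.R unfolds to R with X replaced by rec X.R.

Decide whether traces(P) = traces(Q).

P's transition system — 8 states:
  s0 = rec X. b.X\{b} + a.b.X + a.b.a.0 has moves —a→ s1, —a→ s2, —b→ s3
  s1 = b.(rec X. b.X\{b} + a.b.X + a.b.a.0) has moves —b→ s0
  s2 = b.a.0 has moves —b→ s4
  s3 = (rec X. b.X\{b} + a.b.X + a.b.a.0)\{b} has moves —a→ s5, —a→ s6
  s4 = a.0 has moves —a→ s7
  s5 = (b.(rec X. b.X\{b} + a.b.X + a.b.a.0))\{b} has moves deadlocked
  s6 = (b.a.0)\{b} has moves deadlocked
  s7 = 0 has moves deadlocked
Q's transition system — 8 states:
  t0 = rec X. a.b.a.0 + (b.X\{b} + a.b.X) has moves —a→ t1, —a→ t2, —b→ t3
  t1 = b.(rec X. a.b.a.0 + (b.X\{b} + a.b.X)) has moves —b→ t0
  t2 = b.a.0 has moves —b→ t4
  t3 = (rec X. a.b.a.0 + (b.X\{b} + a.b.X))\{b} has moves —a→ t5, —a→ t6
  t4 = a.0 has moves —a→ t7
  t5 = (b.(rec X. a.b.a.0 + (b.X\{b} + a.b.X)))\{b} has moves deadlocked
  t6 = (b.a.0)\{b} has moves deadlocked
  t7 = 0 has moves deadlocked
Partition-refinement fixed point:
  B0 = {s0, t0}
  B1 = {s3, s4, t3, t4}
  B2 = {s5, s6, s7, t5, t6, t7}
  B3 = {s1, t1}
  B4 = {s2, t2}
s0 ∈ B0, t0 ∈ B0 → same block
Bisimilar ⇒ trace-equivalent.

YES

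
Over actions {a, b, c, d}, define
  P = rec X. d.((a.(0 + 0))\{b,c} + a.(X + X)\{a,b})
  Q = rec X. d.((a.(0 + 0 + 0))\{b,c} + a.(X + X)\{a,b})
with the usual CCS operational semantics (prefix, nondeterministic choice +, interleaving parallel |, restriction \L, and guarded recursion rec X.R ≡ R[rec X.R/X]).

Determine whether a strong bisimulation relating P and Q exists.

Reachable graph of P (5 states):
  u0 = rec X. d.((a.(0 + 0))\{b,c} + a.(X + X)\{a,b}) | —d→ u1
  u1 = (a.(0 + 0))\{b,c} + a.((rec X. d.((a.(0 + 0))\{b,c} + a.(X + X)\{a,b})) + (rec X. d.((a.(0 + 0))\{b,c} + a.(X + X)\{a,b})))\{a,b} | —a→ u2, —a→ u3
  u2 = ((rec X. d.((a.(0 + 0))\{b,c} + a.(X + X)\{a,b})) + (rec X. d.((a.(0 + 0))\{b,c} + a.(X + X)\{a,b})))\{a,b} | —d→ u4
  u3 = (0 + 0)\{b,c} | (no moves)
  u4 = ((a.(0 + 0))\{b,c} + a.((rec X. d.((a.(0 + 0))\{b,c} + a.(X + X)\{a,b})) + (rec X. d.((a.(0 + 0))\{b,c} + a.(X + X)\{a,b})))\{a,b})\{a,b} | (no moves)
Reachable graph of Q (5 states):
  v0 = rec X. d.((a.(0 + 0 + 0))\{b,c} + a.(X + X)\{a,b}) | —d→ v1
  v1 = (a.(0 + 0 + 0))\{b,c} + a.((rec X. d.((a.(0 + 0 + 0))\{b,c} + a.(X + X)\{a,b})) + (rec X. d.((a.(0 + 0 + 0))\{b,c} + a.(X + X)\{a,b})))\{a,b} | —a→ v2, —a→ v3
  v2 = ((rec X. d.((a.(0 + 0 + 0))\{b,c} + a.(X + X)\{a,b})) + (rec X. d.((a.(0 + 0 + 0))\{b,c} + a.(X + X)\{a,b})))\{a,b} | —d→ v4
  v3 = (0 + 0 + 0)\{b,c} | (no moves)
  v4 = ((a.(0 + 0 + 0))\{b,c} + a.((rec X. d.((a.(0 + 0 + 0))\{b,c} + a.(X + X)\{a,b})) + (rec X. d.((a.(0 + 0 + 0))\{b,c} + a.(X + X)\{a,b})))\{a,b})\{a,b} | (no moves)
Coarsest stable partition (strong bisimilarity classes):
  B0 = {u0, v0}
  B1 = {u1, v1}
  B2 = {u3, u4, v3, v4}
  B3 = {u2, v2}
u0 ∈ B0, v0 ∈ B0 → same block

bisimilar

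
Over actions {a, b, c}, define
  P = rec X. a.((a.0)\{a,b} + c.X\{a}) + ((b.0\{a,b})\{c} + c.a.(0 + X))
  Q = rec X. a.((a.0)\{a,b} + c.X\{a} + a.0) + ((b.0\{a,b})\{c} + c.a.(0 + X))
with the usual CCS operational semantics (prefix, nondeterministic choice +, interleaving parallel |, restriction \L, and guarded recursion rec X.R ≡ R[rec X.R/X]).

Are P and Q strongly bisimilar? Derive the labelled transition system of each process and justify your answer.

Reachable graph of P (8 states):
  u0 = rec X. a.((a.0)\{a,b} + c.X\{a}) + ((b.0\{a,b})\{c} + c.a.(0 + X)) :: ··a··> u1, ··b··> u2, ··c··> u3
  u1 = (a.0)\{a,b} + c.(rec X. a.((a.0)\{a,b} + c.X\{a}) + ((b.0\{a,b})\{c} + c.a.(0 + X)))\{a} :: ··c··> u4
  u2 = 0\{a,b}\{c} :: ∅
  u3 = a.(0 + (rec X. a.((a.0)\{a,b} + c.X\{a}) + ((b.0\{a,b})\{c} + c.a.(0 + X)))) :: ··a··> u5
  u4 = (rec X. a.((a.0)\{a,b} + c.X\{a}) + ((b.0\{a,b})\{c} + c.a.(0 + X)))\{a} :: ··b··> u6, ··c··> u7
  u5 = 0 + (rec X. a.((a.0)\{a,b} + c.X\{a}) + ((b.0\{a,b})\{c} + c.a.(0 + X))) :: ··a··> u1, ··b··> u2, ··c··> u3
  u6 = 0\{a,b}\{c}\{a} :: ∅
  u7 = (a.(0 + (rec X. a.((a.0)\{a,b} + c.X\{a}) + ((b.0\{a,b})\{c} + c.a.(0 + X)))))\{a} :: ∅
Reachable graph of Q (9 states):
  v0 = rec X. a.((a.0)\{a,b} + c.X\{a} + a.0) + ((b.0\{a,b})\{c} + c.a.(0 + X)) :: ··a··> v1, ··b··> v2, ··c··> v3
  v1 = (a.0)\{a,b} + c.(rec X. a.((a.0)\{a,b} + c.X\{a} + a.0) + ((b.0\{a,b})\{c} + c.a.(0 + X)))\{a} + a.0 :: ··a··> v4, ··c··> v5
  v2 = 0\{a,b}\{c} :: ∅
  v3 = a.(0 + (rec X. a.((a.0)\{a,b} + c.X\{a} + a.0) + ((b.0\{a,b})\{c} + c.a.(0 + X)))) :: ··a··> v6
  v4 = 0 :: ∅
  v5 = (rec X. a.((a.0)\{a,b} + c.X\{a} + a.0) + ((b.0\{a,b})\{c} + c.a.(0 + X)))\{a} :: ··b··> v7, ··c··> v8
  v6 = 0 + (rec X. a.((a.0)\{a,b} + c.X\{a} + a.0) + ((b.0\{a,b})\{c} + c.a.(0 + X))) :: ··a··> v1, ··b··> v2, ··c··> v3
  v7 = 0\{a,b}\{c}\{a} :: ∅
  v8 = (a.(0 + (rec X. a.((a.0)\{a,b} + c.X\{a} + a.0) + ((b.0\{a,b})\{c} + c.a.(0 + X)))))\{a} :: ∅
Bisimilarity quotient blocks:
  B0 = {u0, u5}
  B1 = {u1}
  B2 = {u4, v5}
  B3 = {u2, u6, u7, v2, v4, v7, v8}
  B4 = {u3}
  B5 = {v0, v6}
  B6 = {v3}
  B7 = {v1}
u0 ∈ B0, v0 ∈ B5 → different blocks

not bisimilar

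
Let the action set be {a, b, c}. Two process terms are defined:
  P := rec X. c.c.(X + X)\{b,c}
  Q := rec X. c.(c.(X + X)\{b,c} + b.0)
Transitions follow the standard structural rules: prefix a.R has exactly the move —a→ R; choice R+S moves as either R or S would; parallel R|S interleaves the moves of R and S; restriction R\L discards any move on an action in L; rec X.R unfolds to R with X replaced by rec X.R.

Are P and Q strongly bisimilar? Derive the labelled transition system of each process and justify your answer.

P's transition system — 3 states:
  m0 = rec X. c.c.(X + X)\{b,c} ⊢ =c=> m1
  m1 = c.((rec X. c.c.(X + X)\{b,c}) + (rec X. c.c.(X + X)\{b,c}))\{b,c} ⊢ =c=> m2
  m2 = ((rec X. c.c.(X + X)\{b,c}) + (rec X. c.c.(X + X)\{b,c}))\{b,c} ⊢ ∅
Q's transition system — 4 states:
  n0 = rec X. c.(c.(X + X)\{b,c} + b.0) ⊢ =c=> n1
  n1 = c.((rec X. c.(c.(X + X)\{b,c} + b.0)) + (rec X. c.(c.(X + X)\{b,c} + b.0)))\{b,c} + b.0 ⊢ =b=> n2, =c=> n3
  n2 = 0 ⊢ ∅
  n3 = ((rec X. c.(c.(X + X)\{b,c} + b.0)) + (rec X. c.(c.(X + X)\{b,c} + b.0)))\{b,c} ⊢ ∅
Partition-refinement fixed point:
  B0 = {m0}
  B1 = {m1}
  B2 = {m2, n2, n3}
  B3 = {n0}
  B4 = {n1}
m0 ∈ B0, n0 ∈ B3 → different blocks

NO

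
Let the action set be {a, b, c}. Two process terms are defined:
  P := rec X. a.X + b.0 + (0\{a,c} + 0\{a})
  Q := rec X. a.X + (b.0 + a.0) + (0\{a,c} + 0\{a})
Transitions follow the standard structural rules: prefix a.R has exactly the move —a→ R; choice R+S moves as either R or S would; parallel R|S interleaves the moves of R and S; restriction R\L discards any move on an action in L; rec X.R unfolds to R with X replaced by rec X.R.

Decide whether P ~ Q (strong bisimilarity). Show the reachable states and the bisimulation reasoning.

LTS(P): 2 reachable states
  p0 = rec X. a.X + b.0 + (0\{a,c} + 0\{a}) :: -a-> p0, -b-> p1
  p1 = 0 :: stopped
LTS(Q): 2 reachable states
  q0 = rec X. a.X + (b.0 + a.0) + (0\{a,c} + 0\{a}) :: -a-> q0, -a-> q1, -b-> q1
  q1 = 0 :: stopped
Bisimilarity quotient blocks:
  B0 = {p0}
  B1 = {p1, q1}
  B2 = {q0}
p0 ∈ B0, q0 ∈ B2 → different blocks

NO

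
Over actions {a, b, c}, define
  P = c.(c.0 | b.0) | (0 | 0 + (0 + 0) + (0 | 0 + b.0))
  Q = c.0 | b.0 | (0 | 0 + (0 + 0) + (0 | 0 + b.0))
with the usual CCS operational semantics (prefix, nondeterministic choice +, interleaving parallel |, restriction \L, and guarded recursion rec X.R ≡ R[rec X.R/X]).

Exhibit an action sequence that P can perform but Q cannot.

P's transition system — 10 states:
  p0 = c.(c.0 | b.0) | (0 | 0 + (0 + 0) + (0 | 0 + b.0)) | ··b··> p1, ··c··> p2
  p1 = c.(c.0 | b.0) | 0 | ··c··> p3
  p2 = c.0 | b.0 | (0 | 0 + (0 + 0) + (0 | 0 + b.0)) | ··b··> p3, ··b··> p4, ··c··> p5
  p3 = c.0 | b.0 | 0 | ··b··> p6, ··c··> p7
  p4 = c.0 | 0 | (0 | 0 + (0 + 0) + (0 | 0 + b.0)) | ··b··> p6, ··c··> p8
  p5 = 0 | b.0 | (0 | 0 + (0 + 0) + (0 | 0 + b.0)) | ··b··> p7, ··b··> p8
  p6 = c.0 | 0 | 0 | ··c··> p9
  p7 = 0 | b.0 | 0 | ··b··> p9
  p8 = 0 | 0 | (0 | 0 + (0 + 0) + (0 | 0 + b.0)) | ··b··> p9
  p9 = 0 | 0 | 0 | ∅
Q's transition system — 8 states:
  q0 = c.0 | b.0 | (0 | 0 + (0 + 0) + (0 | 0 + b.0)) | ··b··> q1, ··b··> q2, ··c··> q3
  q1 = c.0 | 0 | (0 | 0 + (0 + 0) + (0 | 0 + b.0)) | ··b··> q4, ··c··> q5
  q2 = c.0 | b.0 | 0 | ··b··> q4, ··c··> q6
  q3 = 0 | b.0 | (0 | 0 + (0 + 0) + (0 | 0 + b.0)) | ··b··> q5, ··b··> q6
  q4 = c.0 | 0 | 0 | ··c··> q7
  q5 = 0 | 0 | (0 | 0 + (0 + 0) + (0 | 0 + b.0)) | ··b··> q7
  q6 = 0 | b.0 | 0 | ··b··> q7
  q7 = 0 | 0 | 0 | ∅
Run σ = ⟨cc⟩ on P: start {p0}
  step 1 (c): {p2}
  step 2 (c): {p5}
  ✓ P
Run σ = ⟨cc⟩ on Q: start {q0}
  step 1 (c): {q3}
  step 2 (c): ∅  — Q cannot continue

cc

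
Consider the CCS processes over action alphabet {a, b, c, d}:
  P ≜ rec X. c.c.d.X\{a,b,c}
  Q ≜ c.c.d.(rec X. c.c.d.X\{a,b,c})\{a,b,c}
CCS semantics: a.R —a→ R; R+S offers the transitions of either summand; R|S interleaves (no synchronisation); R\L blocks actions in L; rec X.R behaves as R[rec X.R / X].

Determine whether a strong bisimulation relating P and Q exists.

P's transition system — 4 states:
  u0 = rec X. c.c.d.X\{a,b,c} ⊢ —c→ u1
  u1 = c.d.(rec X. c.c.d.X\{a,b,c})\{a,b,c} ⊢ —c→ u2
  u2 = d.(rec X. c.c.d.X\{a,b,c})\{a,b,c} ⊢ —d→ u3
  u3 = (rec X. c.c.d.X\{a,b,c})\{a,b,c} ⊢ deadlocked
Q's transition system — 4 states:
  v0 = c.c.d.(rec X. c.c.d.X\{a,b,c})\{a,b,c} ⊢ —c→ v1
  v1 = c.d.(rec X. c.c.d.X\{a,b,c})\{a,b,c} ⊢ —c→ v2
  v2 = d.(rec X. c.c.d.X\{a,b,c})\{a,b,c} ⊢ —d→ v3
  v3 = (rec X. c.c.d.X\{a,b,c})\{a,b,c} ⊢ deadlocked
Partition-refinement fixed point:
  B0 = {u0, v0}
  B1 = {u1, v1}
  B2 = {u2, v2}
  B3 = {u3, v3}
u0 ∈ B0, v0 ∈ B0 → same block

YES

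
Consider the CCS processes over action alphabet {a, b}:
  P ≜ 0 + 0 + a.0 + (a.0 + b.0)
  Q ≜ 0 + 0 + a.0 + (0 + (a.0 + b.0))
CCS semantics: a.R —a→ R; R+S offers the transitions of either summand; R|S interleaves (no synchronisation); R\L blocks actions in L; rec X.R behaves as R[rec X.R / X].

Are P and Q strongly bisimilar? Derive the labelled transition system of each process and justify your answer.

LTS(P): 2 reachable states
  m0 = 0 + 0 + a.0 + (a.0 + b.0) :: ··a··> m1, ··b··> m1
  m1 = 0 :: ∅
LTS(Q): 2 reachable states
  n0 = 0 + 0 + a.0 + (0 + (a.0 + b.0)) :: ··a··> n1, ··b··> n1
  n1 = 0 :: ∅
Bisimilarity quotient blocks:
  B0 = {m0, n0}
  B1 = {m1, n1}
m0 ∈ B0, n0 ∈ B0 → same block

P ~ Q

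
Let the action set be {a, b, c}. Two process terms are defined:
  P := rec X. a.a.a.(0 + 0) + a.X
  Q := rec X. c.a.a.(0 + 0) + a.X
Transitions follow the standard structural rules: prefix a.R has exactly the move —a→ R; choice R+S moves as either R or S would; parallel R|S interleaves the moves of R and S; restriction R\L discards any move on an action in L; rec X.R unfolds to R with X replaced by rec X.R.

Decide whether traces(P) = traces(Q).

Reachable graph of P (4 states):
  u0 = rec X. a.a.a.(0 + 0) + a.X ⊢ -a-> u0, -a-> u1
  u1 = a.a.(0 + 0) ⊢ -a-> u2
  u2 = a.(0 + 0) ⊢ -a-> u3
  u3 = 0 + 0 ⊢ (no moves)
Reachable graph of Q (4 states):
  v0 = rec X. c.a.a.(0 + 0) + a.X ⊢ -a-> v0, -c-> v1
  v1 = a.a.(0 + 0) ⊢ -a-> v2
  v2 = a.(0 + 0) ⊢ -a-> v3
  v3 = 0 + 0 ⊢ (no moves)
Executing c from Q (initial set {v0}):
  after c @ step 1: {v1}
  ✓ Q
Executing c from P (initial set {u0}):
  after c @ step 1: no successor for P

traces(P) ≠ traces(Q) — witness ⟨c⟩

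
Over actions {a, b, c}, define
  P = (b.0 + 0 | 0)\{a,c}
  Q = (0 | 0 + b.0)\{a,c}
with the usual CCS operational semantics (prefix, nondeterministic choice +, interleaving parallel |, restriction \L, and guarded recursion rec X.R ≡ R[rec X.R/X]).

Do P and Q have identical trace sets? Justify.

Reachable graph of P (2 states):
  u0 = (b.0 + 0 | 0)\{a,c} ⊢ —b→ u1
  u1 = 0\{a,c} ⊢ deadlocked
Reachable graph of Q (2 states):
  v0 = (0 | 0 + b.0)\{a,c} ⊢ —b→ v1
  v1 = 0\{a,c} ⊢ deadlocked
Partition-refinement fixed point:
  B0 = {u0, v0}
  B1 = {u1, v1}
u0 ∈ B0, v0 ∈ B0 → same block
Bisimilar ⇒ trace-equivalent.

traces(P) = traces(Q)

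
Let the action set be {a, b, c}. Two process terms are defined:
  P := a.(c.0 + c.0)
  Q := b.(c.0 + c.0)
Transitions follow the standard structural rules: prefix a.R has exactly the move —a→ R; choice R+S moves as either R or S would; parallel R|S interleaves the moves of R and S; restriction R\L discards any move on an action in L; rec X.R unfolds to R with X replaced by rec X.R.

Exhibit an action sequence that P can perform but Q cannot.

Reachable graph of P (3 states):
  s0 = a.(c.0 + c.0) :: —a→ s1
  s1 = c.0 + c.0 :: —c→ s2
  s2 = 0 :: (no moves)
Reachable graph of Q (3 states):
  t0 = b.(c.0 + c.0) :: —b→ t1
  t1 = c.0 + c.0 :: —c→ t2
  t2 = 0 :: (no moves)
Executing a from P (initial set {s0}):
  after a @ step 1: {s1}
  P completes σ.
Executing a from Q (initial set {t0}):
  after a @ step 1: ∅  — Q cannot continue

a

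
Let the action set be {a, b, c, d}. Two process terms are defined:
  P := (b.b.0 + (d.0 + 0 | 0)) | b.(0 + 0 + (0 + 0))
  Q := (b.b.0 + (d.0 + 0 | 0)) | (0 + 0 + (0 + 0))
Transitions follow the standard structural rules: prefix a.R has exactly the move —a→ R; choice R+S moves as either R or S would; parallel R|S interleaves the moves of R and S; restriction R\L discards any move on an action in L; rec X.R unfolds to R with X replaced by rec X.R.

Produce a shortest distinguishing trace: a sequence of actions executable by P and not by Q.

bd

Reachable graph of P (6 states):
  m0 = (b.b.0 + (d.0 + 0 | 0)) | b.(0 + 0 + (0 + 0)) → -b-> m1, -b-> m2, -d-> m3
  m1 = (b.b.0 + (d.0 + 0 | 0)) | (0 + 0 + (0 + 0)) → -b-> m4, -d-> m5
  m2 = b.0 | b.(0 + 0 + (0 + 0)) → -b-> m3, -b-> m4
  m3 = 0 | b.(0 + 0 + (0 + 0)) → -b-> m5
  m4 = b.0 | (0 + 0 + (0 + 0)) → -b-> m5
  m5 = 0 | (0 + 0 + (0 + 0)) → ∅
Reachable graph of Q (3 states):
  n0 = (b.b.0 + (d.0 + 0 | 0)) | (0 + 0 + (0 + 0)) → -b-> n1, -d-> n2
  n1 = b.0 | (0 + 0 + (0 + 0)) → -b-> n2
  n2 = 0 | (0 + 0 + (0 + 0)) → ∅
Trace ⟨bd⟩ through P, begin at {m0}:
  [1] b ⇒ {m1, m2}
  [2] d ⇒ {m5}
  ✓ P
Trace ⟨bd⟩ through Q, begin at {n0}:
  [1] b ⇒ {n1}
  [2] d ⇒ no successor for Q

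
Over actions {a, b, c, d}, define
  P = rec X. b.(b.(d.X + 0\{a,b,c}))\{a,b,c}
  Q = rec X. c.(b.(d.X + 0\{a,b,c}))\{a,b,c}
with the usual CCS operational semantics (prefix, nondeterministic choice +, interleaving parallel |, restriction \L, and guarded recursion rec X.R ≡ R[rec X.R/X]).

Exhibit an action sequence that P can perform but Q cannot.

b

P's transition system — 2 states:
  p0 = rec X. b.(b.(d.X + 0\{a,b,c}))\{a,b,c} :: ··b··> p1
  p1 = (b.(d.(rec X. b.(b.(d.X + 0\{a,b,c}))\{a,b,c}) + 0\{a,b,c}))\{a,b,c} :: (no moves)
Q's transition system — 2 states:
  q0 = rec X. c.(b.(d.X + 0\{a,b,c}))\{a,b,c} :: ··c··> q1
  q1 = (b.(d.(rec X. c.(b.(d.X + 0\{a,b,c}))\{a,b,c}) + 0\{a,b,c}))\{a,b,c} :: (no moves)
Run σ = ⟨b⟩ on P: start {p0}
  step 1 (b): {p1}
  ✓ P
Run σ = ⟨b⟩ on Q: start {q0}
  step 1 (b): ∅ (Q stuck)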